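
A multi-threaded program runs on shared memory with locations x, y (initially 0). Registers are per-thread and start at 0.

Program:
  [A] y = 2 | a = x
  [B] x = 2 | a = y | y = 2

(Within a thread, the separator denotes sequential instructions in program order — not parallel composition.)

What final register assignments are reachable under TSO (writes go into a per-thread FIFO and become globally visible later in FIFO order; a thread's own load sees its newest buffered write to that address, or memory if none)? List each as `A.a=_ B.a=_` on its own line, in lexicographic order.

A.a=0 B.a=0
A.a=0 B.a=2
A.a=2 B.a=0
A.a=2 B.a=2

outcome vector order: (A.a,B.a)
|TSO outcomes| = 4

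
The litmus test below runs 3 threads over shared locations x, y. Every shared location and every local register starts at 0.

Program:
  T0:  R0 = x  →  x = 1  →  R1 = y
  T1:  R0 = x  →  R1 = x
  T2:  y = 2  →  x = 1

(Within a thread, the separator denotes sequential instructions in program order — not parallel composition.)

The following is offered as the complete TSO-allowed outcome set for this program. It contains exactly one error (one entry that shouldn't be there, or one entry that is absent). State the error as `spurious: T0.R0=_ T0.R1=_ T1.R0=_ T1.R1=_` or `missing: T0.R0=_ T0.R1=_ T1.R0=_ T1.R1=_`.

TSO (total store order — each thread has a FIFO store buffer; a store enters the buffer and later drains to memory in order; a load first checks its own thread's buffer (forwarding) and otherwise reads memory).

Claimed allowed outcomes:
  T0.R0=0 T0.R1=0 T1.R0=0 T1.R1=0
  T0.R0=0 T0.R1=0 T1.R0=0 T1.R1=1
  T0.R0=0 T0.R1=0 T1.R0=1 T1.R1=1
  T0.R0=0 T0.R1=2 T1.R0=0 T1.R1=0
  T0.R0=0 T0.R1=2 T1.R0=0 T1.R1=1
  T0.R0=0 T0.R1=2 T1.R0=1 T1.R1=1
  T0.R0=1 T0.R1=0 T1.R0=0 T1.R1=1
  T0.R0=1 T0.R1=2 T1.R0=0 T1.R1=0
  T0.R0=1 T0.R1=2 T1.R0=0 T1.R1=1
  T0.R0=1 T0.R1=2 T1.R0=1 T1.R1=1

spurious: T0.R0=1 T0.R1=0 T1.R0=0 T1.R1=1

outcome vector order: (T0.R0,T0.R1,T1.R0,T1.R1)
[TSO] allowed = {(0,0,0,0); (0,0,0,1); (0,0,1,1); (0,2,0,0); (0,2,0,1); (0,2,1,1); (1,2,0,0); (1,2,0,1); (1,2,1,1)}
claimed∖TSO = {(1,0,0,1)}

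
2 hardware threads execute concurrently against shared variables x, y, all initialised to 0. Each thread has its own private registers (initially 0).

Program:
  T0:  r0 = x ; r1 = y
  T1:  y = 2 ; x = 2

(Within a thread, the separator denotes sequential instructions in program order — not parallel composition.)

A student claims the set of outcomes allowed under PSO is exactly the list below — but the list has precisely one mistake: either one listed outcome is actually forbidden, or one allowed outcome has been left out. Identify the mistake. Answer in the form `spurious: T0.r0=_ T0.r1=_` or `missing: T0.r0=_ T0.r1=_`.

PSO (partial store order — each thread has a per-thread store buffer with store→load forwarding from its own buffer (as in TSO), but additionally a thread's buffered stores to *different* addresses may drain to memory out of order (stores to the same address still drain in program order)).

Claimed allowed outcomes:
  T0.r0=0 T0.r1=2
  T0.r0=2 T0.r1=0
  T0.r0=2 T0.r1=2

missing: T0.r0=0 T0.r1=0

outcome vector order: (T0.r0,T0.r1)
PSO: 4 outcomes — {<0 0>; <0 2>; <2 0>; <2 2>}
PSO∖claimed = {<0 0>}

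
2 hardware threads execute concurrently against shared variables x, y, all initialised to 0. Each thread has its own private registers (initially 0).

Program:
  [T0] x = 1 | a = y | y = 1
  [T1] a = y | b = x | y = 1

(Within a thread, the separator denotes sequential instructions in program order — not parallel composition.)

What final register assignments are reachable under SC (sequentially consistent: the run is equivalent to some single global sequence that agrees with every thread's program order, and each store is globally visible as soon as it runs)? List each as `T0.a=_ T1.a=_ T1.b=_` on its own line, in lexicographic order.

outcome vector order: (T0.a,T1.a,T1.b)
|SC outcomes| = 5

T0.a=0 T1.a=0 T1.b=0
T0.a=0 T1.a=0 T1.b=1
T0.a=0 T1.a=1 T1.b=1
T0.a=1 T1.a=0 T1.b=0
T0.a=1 T1.a=0 T1.b=1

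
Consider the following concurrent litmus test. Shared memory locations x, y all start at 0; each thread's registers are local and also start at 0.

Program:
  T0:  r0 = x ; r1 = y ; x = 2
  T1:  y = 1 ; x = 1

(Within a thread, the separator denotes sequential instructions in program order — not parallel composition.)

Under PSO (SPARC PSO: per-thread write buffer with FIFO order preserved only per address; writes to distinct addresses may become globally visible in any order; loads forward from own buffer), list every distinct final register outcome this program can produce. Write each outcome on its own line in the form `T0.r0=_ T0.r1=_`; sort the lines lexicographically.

T0.r0=0 T0.r1=0
T0.r0=0 T0.r1=1
T0.r0=1 T0.r1=0
T0.r0=1 T0.r1=1

outcome vector order: (T0.r0,T0.r1)
|PSO outcomes| = 4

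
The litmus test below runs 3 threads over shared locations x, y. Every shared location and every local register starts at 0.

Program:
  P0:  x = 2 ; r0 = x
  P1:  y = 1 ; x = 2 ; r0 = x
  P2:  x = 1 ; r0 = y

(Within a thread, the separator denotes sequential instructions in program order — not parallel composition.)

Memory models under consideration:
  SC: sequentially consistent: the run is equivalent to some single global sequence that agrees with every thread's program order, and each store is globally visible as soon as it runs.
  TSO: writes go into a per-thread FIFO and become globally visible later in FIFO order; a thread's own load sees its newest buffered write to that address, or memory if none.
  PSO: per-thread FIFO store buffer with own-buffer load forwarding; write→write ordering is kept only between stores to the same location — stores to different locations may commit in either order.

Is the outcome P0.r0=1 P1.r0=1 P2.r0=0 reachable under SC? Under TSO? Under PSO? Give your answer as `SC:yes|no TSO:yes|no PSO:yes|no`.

outcome vector order: (P0.r0,P1.r0,P2.r0)
SC (6): (1,1,1) (1,2,0) (1,2,1) (2,1,1) (2,2,0) (2,2,1)
TSO (8): (1,1,0) (1,1,1) (1,2,0) (1,2,1) (2,1,0) (2,1,1) (2,2,0) (2,2,1)
PSO (8): (1,1,0) (1,1,1) (1,2,0) (1,2,1) (2,1,0) (2,1,1) (2,2,0) (2,2,1)
target (1,1,0) ∈ {TSO,PSO}

SC:no TSO:yes PSO:yes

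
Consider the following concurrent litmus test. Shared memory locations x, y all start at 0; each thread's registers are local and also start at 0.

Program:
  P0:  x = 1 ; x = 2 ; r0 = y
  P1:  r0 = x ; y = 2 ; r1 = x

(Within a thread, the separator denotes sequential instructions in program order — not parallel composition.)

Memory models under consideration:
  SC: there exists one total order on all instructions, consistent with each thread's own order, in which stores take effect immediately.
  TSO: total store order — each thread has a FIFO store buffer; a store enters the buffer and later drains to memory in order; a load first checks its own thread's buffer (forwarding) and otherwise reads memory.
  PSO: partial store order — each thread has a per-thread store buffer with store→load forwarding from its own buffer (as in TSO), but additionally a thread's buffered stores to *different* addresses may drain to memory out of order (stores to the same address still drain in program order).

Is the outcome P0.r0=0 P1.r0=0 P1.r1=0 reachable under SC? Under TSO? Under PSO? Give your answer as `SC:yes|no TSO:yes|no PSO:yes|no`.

outcome vector order: (P0.r0,P1.r0,P1.r1)
SC: 9 outcomes — {(0,0,2), (0,1,2), (0,2,2), (2,0,0), (2,0,1), (2,0,2), (2,1,1), (2,1,2), (2,2,2)}
TSO: 12 outcomes — {(0,0,0), (0,0,1), (0,0,2), (0,1,1), (0,1,2), (0,2,2), (2,0,0), (2,0,1), (2,0,2), (2,1,1), (2,1,2), (2,2,2)}
PSO: 12 outcomes — {(0,0,0), (0,0,1), (0,0,2), (0,1,1), (0,1,2), (0,2,2), (2,0,0), (2,0,1), (2,0,2), (2,1,1), (2,1,2), (2,2,2)}
target (0,0,0) ∈ {TSO,PSO}

SC:no TSO:yes PSO:yes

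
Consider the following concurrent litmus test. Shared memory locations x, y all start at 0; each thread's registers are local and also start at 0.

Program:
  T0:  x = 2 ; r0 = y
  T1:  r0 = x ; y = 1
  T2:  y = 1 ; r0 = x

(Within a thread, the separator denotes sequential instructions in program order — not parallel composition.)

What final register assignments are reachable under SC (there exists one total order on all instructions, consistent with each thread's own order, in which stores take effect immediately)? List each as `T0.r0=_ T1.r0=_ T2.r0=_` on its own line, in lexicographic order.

T0.r0=0 T1.r0=0 T2.r0=2
T0.r0=0 T1.r0=2 T2.r0=2
T0.r0=1 T1.r0=0 T2.r0=0
T0.r0=1 T1.r0=0 T2.r0=2
T0.r0=1 T1.r0=2 T2.r0=0
T0.r0=1 T1.r0=2 T2.r0=2

outcome vector order: (T0.r0,T1.r0,T2.r0)
|SC outcomes| = 6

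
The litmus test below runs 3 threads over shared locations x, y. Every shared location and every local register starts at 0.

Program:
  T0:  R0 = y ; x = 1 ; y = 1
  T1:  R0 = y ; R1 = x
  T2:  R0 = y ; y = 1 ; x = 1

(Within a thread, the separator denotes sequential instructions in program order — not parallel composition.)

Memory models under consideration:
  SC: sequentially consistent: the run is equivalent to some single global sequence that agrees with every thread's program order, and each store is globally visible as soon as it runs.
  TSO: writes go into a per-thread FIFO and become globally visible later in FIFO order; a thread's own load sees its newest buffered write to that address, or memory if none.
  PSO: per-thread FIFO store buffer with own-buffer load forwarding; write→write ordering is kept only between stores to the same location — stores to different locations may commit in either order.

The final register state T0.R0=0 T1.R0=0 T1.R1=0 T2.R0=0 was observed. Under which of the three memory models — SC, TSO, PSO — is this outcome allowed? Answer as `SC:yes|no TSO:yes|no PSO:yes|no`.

outcome vector order: (T0.R0,T1.R0,T1.R1,T2.R0)
SC: 11 outcomes — {(0,0,0,0); (0,0,0,1); (0,0,1,0); (0,0,1,1); (0,1,0,0); (0,1,1,0); (0,1,1,1); (1,0,0,0); (1,0,1,0); (1,1,0,0); (1,1,1,0)}
TSO: 11 outcomes — {(0,0,0,0); (0,0,0,1); (0,0,1,0); (0,0,1,1); (0,1,0,0); (0,1,1,0); (0,1,1,1); (1,0,0,0); (1,0,1,0); (1,1,0,0); (1,1,1,0)}
PSO: 12 outcomes — {(0,0,0,0); (0,0,0,1); (0,0,1,0); (0,0,1,1); (0,1,0,0); (0,1,0,1); (0,1,1,0); (0,1,1,1); (1,0,0,0); (1,0,1,0); (1,1,0,0); (1,1,1,0)}
target (0,0,0,0) ∈ {SC,TSO,PSO}

SC:yes TSO:yes PSO:yes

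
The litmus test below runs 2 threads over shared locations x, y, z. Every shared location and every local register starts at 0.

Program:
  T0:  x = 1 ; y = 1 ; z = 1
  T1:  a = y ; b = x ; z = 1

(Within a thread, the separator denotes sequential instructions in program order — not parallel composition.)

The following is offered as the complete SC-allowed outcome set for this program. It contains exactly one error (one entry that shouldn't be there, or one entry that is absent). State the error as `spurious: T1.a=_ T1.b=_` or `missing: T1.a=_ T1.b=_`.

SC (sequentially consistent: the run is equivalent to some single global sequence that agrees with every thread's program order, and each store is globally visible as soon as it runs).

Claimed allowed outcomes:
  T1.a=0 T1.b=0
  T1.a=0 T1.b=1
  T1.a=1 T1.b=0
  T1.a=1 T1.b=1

spurious: T1.a=1 T1.b=0

outcome vector order: (T1.a,T1.b)
[SC] allowed = {<0 0>, <0 1>, <1 1>}
claimed∖SC = {<1 0>}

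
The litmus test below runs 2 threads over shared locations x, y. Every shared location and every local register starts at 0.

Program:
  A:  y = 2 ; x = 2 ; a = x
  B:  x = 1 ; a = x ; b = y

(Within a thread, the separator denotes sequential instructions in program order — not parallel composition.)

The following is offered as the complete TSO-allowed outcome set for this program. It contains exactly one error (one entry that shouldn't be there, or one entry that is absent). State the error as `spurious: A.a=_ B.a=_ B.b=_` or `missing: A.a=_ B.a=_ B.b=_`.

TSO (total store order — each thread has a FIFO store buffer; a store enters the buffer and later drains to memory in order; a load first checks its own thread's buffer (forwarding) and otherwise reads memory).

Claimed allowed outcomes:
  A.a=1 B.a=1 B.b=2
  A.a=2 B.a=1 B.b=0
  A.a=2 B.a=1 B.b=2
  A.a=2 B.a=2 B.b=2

missing: A.a=1 B.a=1 B.b=0

outcome vector order: (A.a,B.a,B.b)
[TSO] allowed = {<1 1 0>; <1 1 2>; <2 1 0>; <2 1 2>; <2 2 2>}
TSO∖claimed = {<1 1 0>}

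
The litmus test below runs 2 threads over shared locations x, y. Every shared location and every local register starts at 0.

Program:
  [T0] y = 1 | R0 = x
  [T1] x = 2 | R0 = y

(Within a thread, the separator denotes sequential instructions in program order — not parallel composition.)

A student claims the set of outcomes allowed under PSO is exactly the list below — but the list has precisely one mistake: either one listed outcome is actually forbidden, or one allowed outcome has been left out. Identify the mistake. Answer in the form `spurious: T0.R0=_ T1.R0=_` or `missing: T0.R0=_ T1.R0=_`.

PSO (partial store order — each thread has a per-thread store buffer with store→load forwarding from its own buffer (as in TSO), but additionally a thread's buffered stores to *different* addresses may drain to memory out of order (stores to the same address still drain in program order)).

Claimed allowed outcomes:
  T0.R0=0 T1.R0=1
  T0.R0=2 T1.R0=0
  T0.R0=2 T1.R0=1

outcome vector order: (T0.R0,T1.R0)
PSO: 4 outcomes — {<0 0>; <0 1>; <2 0>; <2 1>}
PSO∖claimed = {<0 0>}

missing: T0.R0=0 T1.R0=0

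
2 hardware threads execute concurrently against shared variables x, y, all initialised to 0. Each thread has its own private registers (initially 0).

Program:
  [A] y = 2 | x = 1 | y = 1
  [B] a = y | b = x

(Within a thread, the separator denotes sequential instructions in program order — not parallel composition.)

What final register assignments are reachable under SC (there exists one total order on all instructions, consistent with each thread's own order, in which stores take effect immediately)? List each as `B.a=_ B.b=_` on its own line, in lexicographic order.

outcome vector order: (B.a,B.b)
|SC outcomes| = 5

B.a=0 B.b=0
B.a=0 B.b=1
B.a=1 B.b=1
B.a=2 B.b=0
B.a=2 B.b=1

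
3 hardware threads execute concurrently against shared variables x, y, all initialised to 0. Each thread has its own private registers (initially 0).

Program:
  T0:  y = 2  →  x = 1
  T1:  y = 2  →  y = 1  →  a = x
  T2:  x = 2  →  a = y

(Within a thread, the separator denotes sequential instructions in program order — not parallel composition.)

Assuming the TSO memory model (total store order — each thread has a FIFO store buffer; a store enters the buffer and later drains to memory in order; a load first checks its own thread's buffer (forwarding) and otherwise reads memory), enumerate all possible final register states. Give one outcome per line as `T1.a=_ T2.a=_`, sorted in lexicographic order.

outcome vector order: (T1.a,T2.a)
|TSO outcomes| = 9

T1.a=0 T2.a=0
T1.a=0 T2.a=1
T1.a=0 T2.a=2
T1.a=1 T2.a=0
T1.a=1 T2.a=1
T1.a=1 T2.a=2
T1.a=2 T2.a=0
T1.a=2 T2.a=1
T1.a=2 T2.a=2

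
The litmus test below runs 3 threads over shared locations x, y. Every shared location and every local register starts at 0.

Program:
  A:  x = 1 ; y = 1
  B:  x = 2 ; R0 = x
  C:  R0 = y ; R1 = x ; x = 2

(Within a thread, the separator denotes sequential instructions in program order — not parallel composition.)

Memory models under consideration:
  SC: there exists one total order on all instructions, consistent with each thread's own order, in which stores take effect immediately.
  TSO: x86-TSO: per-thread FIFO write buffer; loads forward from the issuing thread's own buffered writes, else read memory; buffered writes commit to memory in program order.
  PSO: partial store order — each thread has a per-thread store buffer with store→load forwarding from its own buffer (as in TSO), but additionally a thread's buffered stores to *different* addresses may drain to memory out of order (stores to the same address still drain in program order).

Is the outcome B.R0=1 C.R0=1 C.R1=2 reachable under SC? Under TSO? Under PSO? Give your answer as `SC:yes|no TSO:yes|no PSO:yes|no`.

outcome vector order: (B.R0,C.R0,C.R1)
SC: 9 outcomes — {(1,0,0); (1,0,1); (1,0,2); (1,1,1); (2,0,0); (2,0,1); (2,0,2); (2,1,1); (2,1,2)}
TSO: 9 outcomes — {(1,0,0); (1,0,1); (1,0,2); (1,1,1); (2,0,0); (2,0,1); (2,0,2); (2,1,1); (2,1,2)}
PSO: 12 outcomes — {(1,0,0); (1,0,1); (1,0,2); (1,1,0); (1,1,1); (1,1,2); (2,0,0); (2,0,1); (2,0,2); (2,1,0); (2,1,1); (2,1,2)}
target (1,1,2) ∈ {PSO}

SC:no TSO:no PSO:yes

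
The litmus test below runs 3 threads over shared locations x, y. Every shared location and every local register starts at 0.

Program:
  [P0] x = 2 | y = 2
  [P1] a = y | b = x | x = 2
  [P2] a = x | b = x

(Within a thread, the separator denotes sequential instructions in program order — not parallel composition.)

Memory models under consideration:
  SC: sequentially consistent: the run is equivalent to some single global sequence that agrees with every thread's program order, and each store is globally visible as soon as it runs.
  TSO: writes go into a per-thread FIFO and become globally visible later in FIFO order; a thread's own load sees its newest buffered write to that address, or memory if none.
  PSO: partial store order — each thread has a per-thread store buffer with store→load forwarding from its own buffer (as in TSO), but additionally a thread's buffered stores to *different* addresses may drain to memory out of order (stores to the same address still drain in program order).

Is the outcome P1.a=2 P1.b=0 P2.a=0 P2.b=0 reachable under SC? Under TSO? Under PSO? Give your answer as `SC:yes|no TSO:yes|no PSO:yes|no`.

SC:no TSO:no PSO:yes

outcome vector order: (P1.a,P1.b,P2.a,P2.b)
[SC] allowed = {<0 0 0 0> <0 0 0 2> <0 0 2 2> <0 2 0 0> <0 2 0 2> <0 2 2 2> <2 2 0 0> <2 2 0 2> <2 2 2 2>}
[TSO] allowed = {<0 0 0 0> <0 0 0 2> <0 0 2 2> <0 2 0 0> <0 2 0 2> <0 2 2 2> <2 2 0 0> <2 2 0 2> <2 2 2 2>}
[PSO] allowed = {<0 0 0 0> <0 0 0 2> <0 0 2 2> <0 2 0 0> <0 2 0 2> <0 2 2 2> <2 0 0 0> <2 0 0 2> <2 0 2 2> <2 2 0 0> <2 2 0 2> <2 2 2 2>}
target <2 0 0 0> ∈ {PSO}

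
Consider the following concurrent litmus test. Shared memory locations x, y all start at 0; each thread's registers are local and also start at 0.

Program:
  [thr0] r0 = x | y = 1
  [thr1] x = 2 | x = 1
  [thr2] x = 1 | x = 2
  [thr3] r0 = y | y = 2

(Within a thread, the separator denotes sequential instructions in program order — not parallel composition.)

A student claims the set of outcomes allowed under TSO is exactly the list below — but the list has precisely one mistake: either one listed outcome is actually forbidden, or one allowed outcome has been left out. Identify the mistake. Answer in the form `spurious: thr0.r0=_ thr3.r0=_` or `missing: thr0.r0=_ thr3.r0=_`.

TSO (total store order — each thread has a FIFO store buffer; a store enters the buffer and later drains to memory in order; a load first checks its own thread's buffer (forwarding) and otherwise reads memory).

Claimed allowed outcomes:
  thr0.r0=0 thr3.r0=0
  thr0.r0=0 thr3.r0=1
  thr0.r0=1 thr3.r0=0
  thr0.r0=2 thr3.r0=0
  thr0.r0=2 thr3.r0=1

missing: thr0.r0=1 thr3.r0=1

outcome vector order: (thr0.r0,thr3.r0)
[TSO] allowed = {00 01 10 11 20 21}
TSO∖claimed = {11}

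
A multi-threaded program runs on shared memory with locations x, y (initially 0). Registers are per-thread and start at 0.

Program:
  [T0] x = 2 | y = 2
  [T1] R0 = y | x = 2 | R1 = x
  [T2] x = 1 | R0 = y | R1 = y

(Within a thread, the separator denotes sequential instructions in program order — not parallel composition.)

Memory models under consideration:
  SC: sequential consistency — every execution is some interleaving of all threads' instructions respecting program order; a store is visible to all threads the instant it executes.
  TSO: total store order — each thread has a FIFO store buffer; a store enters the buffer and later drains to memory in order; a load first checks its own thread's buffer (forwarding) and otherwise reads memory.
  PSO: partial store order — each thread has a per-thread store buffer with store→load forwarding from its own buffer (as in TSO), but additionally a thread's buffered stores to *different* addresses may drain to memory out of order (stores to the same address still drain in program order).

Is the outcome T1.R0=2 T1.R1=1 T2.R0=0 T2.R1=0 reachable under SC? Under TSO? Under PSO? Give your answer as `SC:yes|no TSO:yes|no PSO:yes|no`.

SC:no TSO:yes PSO:yes

outcome vector order: (T1.R0,T1.R1,T2.R0,T2.R1)
SC (10): 0/1/0/0 0/1/0/2 0/1/2/2 0/2/0/0 0/2/0/2 0/2/2/2 2/1/2/2 2/2/0/0 2/2/0/2 2/2/2/2
TSO (12): 0/1/0/0 0/1/0/2 0/1/2/2 0/2/0/0 0/2/0/2 0/2/2/2 2/1/0/0 2/1/0/2 2/1/2/2 2/2/0/0 2/2/0/2 2/2/2/2
PSO (12): 0/1/0/0 0/1/0/2 0/1/2/2 0/2/0/0 0/2/0/2 0/2/2/2 2/1/0/0 2/1/0/2 2/1/2/2 2/2/0/0 2/2/0/2 2/2/2/2
target 2/1/0/0 ∈ {TSO,PSO}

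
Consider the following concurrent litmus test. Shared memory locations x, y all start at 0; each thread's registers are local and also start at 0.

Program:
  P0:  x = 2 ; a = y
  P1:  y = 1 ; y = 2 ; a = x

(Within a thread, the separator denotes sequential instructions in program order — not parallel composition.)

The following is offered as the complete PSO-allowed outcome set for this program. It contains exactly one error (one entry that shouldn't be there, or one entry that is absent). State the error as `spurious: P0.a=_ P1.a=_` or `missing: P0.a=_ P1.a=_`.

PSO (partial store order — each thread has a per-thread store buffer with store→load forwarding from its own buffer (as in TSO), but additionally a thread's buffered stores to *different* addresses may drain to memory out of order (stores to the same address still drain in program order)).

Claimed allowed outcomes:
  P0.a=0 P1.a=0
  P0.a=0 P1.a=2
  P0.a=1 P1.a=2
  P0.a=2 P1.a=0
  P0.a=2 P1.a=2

missing: P0.a=1 P1.a=0

outcome vector order: (P0.a,P1.a)
PSO: 6 outcomes — {00 02 10 12 20 22}
PSO∖claimed = {10}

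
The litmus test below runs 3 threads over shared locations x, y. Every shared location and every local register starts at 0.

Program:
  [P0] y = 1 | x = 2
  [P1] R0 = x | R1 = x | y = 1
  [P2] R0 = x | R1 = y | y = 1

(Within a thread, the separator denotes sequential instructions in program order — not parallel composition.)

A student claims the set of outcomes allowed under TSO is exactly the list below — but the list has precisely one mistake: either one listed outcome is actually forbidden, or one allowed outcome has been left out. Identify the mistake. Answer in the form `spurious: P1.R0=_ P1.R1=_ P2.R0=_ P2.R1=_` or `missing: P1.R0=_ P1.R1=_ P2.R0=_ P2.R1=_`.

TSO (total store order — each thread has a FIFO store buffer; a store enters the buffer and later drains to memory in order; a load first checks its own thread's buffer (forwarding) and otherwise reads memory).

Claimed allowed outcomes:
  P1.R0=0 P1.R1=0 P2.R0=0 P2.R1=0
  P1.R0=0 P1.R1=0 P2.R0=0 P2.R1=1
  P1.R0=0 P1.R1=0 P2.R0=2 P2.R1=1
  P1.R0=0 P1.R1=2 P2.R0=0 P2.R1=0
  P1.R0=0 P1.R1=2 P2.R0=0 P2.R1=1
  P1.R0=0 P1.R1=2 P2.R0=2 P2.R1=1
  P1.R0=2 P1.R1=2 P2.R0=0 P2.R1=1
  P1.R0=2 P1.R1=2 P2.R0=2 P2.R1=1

outcome vector order: (P1.R0,P1.R1,P2.R0,P2.R1)
TSO: 9 outcomes — {<0 0 0 0>, <0 0 0 1>, <0 0 2 1>, <0 2 0 0>, <0 2 0 1>, <0 2 2 1>, <2 2 0 0>, <2 2 0 1>, <2 2 2 1>}
TSO∖claimed = {<2 2 0 0>}

missing: P1.R0=2 P1.R1=2 P2.R0=0 P2.R1=0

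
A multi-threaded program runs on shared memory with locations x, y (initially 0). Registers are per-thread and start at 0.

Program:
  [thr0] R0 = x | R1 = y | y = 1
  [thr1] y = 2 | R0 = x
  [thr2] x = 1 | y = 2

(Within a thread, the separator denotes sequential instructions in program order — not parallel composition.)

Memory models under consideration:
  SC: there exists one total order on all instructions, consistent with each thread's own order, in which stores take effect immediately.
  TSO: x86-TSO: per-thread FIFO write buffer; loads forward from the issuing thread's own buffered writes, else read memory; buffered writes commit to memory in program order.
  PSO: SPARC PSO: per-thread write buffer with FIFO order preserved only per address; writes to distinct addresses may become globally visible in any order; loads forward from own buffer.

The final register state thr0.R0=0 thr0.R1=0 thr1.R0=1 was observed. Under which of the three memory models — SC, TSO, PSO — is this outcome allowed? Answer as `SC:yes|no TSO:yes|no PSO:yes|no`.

outcome vector order: (thr0.R0,thr0.R1,thr1.R0)
SC: 7 outcomes — {000, 001, 020, 021, 101, 120, 121}
TSO: 8 outcomes — {000, 001, 020, 021, 100, 101, 120, 121}
PSO: 8 outcomes — {000, 001, 020, 021, 100, 101, 120, 121}
target 001 ∈ {SC,TSO,PSO}

SC:yes TSO:yes PSO:yes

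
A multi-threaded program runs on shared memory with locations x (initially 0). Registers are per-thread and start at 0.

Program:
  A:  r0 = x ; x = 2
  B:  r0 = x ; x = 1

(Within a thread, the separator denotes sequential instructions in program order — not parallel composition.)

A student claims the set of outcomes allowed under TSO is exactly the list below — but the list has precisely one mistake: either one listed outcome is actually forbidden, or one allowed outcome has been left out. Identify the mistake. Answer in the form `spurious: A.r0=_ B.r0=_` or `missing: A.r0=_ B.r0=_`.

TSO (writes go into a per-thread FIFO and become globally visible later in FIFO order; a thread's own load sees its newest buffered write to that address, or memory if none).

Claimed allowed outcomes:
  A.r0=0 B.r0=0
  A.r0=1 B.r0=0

missing: A.r0=0 B.r0=2

outcome vector order: (A.r0,B.r0)
TSO: 3 outcomes — {(0,0), (0,2), (1,0)}
TSO∖claimed = {(0,2)}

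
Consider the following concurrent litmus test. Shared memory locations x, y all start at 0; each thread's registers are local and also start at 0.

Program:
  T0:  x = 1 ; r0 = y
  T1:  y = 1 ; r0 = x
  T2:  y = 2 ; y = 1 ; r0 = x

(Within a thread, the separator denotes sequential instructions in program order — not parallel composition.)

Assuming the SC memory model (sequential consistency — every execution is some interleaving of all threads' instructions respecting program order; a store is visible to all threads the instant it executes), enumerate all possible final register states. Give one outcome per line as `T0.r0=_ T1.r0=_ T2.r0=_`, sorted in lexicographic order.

T0.r0=0 T1.r0=1 T2.r0=1
T0.r0=1 T1.r0=0 T2.r0=0
T0.r0=1 T1.r0=0 T2.r0=1
T0.r0=1 T1.r0=1 T2.r0=0
T0.r0=1 T1.r0=1 T2.r0=1
T0.r0=2 T1.r0=0 T2.r0=1
T0.r0=2 T1.r0=1 T2.r0=1

outcome vector order: (T0.r0,T1.r0,T2.r0)
|SC outcomes| = 7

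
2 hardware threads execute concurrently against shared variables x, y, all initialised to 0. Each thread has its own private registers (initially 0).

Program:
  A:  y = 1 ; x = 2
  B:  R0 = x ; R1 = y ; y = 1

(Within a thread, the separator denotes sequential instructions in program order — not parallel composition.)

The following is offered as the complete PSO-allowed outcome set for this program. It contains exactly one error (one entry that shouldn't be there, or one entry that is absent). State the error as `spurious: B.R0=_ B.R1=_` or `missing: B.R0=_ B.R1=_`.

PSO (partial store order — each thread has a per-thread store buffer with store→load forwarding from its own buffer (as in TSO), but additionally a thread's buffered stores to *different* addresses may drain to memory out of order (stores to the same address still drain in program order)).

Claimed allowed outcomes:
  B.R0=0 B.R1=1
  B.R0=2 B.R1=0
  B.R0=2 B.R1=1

missing: B.R0=0 B.R1=0

outcome vector order: (B.R0,B.R1)
under PSO → 00; 01; 20; 21
PSO∖claimed = {00}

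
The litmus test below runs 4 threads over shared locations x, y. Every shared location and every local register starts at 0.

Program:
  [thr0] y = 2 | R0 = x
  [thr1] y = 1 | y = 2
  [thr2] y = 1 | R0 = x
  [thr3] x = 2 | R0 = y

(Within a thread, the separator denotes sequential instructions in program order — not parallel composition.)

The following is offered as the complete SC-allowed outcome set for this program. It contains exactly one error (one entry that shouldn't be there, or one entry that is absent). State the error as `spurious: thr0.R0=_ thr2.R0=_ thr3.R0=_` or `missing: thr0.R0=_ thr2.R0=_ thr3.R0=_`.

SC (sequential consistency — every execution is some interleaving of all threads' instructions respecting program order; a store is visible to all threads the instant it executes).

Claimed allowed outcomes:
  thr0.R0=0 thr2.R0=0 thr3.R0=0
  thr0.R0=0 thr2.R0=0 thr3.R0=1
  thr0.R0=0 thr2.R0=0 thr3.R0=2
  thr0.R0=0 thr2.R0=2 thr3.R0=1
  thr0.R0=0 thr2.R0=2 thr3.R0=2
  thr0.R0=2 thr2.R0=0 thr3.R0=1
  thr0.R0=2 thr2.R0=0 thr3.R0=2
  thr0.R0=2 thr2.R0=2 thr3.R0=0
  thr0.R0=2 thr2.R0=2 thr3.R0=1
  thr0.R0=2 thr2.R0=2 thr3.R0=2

outcome vector order: (thr0.R0,thr2.R0,thr3.R0)
[SC] allowed = {001 002 021 022 201 202 220 221 222}
claimed∖SC = {000}

spurious: thr0.R0=0 thr2.R0=0 thr3.R0=0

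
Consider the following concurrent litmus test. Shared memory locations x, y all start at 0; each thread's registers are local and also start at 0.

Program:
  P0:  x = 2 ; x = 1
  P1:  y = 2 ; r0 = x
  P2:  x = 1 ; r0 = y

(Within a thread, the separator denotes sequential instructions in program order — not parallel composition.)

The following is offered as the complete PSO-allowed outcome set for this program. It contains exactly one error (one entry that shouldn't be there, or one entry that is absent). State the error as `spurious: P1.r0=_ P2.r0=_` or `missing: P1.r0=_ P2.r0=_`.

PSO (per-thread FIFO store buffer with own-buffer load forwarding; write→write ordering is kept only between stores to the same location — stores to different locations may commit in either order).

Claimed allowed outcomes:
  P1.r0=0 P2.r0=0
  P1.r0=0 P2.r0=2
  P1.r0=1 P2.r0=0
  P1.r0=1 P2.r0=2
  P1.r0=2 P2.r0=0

missing: P1.r0=2 P2.r0=2

outcome vector order: (P1.r0,P2.r0)
PSO (6): 00; 02; 10; 12; 20; 22
PSO∖claimed = {22}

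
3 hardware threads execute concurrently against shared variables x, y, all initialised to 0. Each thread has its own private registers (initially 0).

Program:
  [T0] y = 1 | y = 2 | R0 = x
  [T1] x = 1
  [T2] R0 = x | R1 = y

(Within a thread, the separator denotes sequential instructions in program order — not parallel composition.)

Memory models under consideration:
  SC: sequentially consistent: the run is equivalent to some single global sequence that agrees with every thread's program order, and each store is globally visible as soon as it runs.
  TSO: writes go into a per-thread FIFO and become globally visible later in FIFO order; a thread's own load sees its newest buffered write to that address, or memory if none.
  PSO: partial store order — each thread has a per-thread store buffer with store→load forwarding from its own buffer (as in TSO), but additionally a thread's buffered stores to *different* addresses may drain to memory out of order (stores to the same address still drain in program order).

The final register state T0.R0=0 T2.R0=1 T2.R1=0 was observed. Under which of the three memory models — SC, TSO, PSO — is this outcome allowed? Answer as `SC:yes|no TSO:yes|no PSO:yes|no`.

SC:no TSO:yes PSO:yes

outcome vector order: (T0.R0,T2.R0,T2.R1)
under SC → <0 0 0>, <0 0 1>, <0 0 2>, <0 1 2>, <1 0 0>, <1 0 1>, <1 0 2>, <1 1 0>, <1 1 1>, <1 1 2>
under TSO → <0 0 0>, <0 0 1>, <0 0 2>, <0 1 0>, <0 1 1>, <0 1 2>, <1 0 0>, <1 0 1>, <1 0 2>, <1 1 0>, <1 1 1>, <1 1 2>
under PSO → <0 0 0>, <0 0 1>, <0 0 2>, <0 1 0>, <0 1 1>, <0 1 2>, <1 0 0>, <1 0 1>, <1 0 2>, <1 1 0>, <1 1 1>, <1 1 2>
target <0 1 0> ∈ {TSO,PSO}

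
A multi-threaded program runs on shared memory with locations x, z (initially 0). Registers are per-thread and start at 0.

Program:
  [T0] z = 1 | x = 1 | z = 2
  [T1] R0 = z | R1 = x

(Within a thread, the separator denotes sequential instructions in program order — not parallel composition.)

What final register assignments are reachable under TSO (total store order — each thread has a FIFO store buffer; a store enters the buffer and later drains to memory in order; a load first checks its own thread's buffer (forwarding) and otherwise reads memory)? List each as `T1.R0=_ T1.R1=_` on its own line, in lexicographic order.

T1.R0=0 T1.R1=0
T1.R0=0 T1.R1=1
T1.R0=1 T1.R1=0
T1.R0=1 T1.R1=1
T1.R0=2 T1.R1=1

outcome vector order: (T1.R0,T1.R1)
|TSO outcomes| = 5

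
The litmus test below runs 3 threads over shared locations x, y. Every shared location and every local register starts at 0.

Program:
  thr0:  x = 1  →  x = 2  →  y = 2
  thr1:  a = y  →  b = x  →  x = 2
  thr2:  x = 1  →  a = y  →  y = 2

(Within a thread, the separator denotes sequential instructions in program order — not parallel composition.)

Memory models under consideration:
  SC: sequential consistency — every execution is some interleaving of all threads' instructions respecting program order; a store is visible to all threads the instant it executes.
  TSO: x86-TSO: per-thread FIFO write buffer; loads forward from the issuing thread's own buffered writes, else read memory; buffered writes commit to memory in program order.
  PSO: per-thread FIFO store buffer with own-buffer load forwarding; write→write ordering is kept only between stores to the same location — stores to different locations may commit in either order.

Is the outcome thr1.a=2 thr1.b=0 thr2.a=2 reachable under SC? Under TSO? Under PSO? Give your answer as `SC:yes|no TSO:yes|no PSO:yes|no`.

SC:no TSO:no PSO:yes

outcome vector order: (thr1.a,thr1.b,thr2.a)
under SC → 0/0/0, 0/0/2, 0/1/0, 0/1/2, 0/2/0, 0/2/2, 2/1/0, 2/1/2, 2/2/0, 2/2/2
under TSO → 0/0/0, 0/0/2, 0/1/0, 0/1/2, 0/2/0, 0/2/2, 2/1/0, 2/1/2, 2/2/0, 2/2/2
under PSO → 0/0/0, 0/0/2, 0/1/0, 0/1/2, 0/2/0, 0/2/2, 2/0/0, 2/0/2, 2/1/0, 2/1/2, 2/2/0, 2/2/2
target 2/0/2 ∈ {PSO}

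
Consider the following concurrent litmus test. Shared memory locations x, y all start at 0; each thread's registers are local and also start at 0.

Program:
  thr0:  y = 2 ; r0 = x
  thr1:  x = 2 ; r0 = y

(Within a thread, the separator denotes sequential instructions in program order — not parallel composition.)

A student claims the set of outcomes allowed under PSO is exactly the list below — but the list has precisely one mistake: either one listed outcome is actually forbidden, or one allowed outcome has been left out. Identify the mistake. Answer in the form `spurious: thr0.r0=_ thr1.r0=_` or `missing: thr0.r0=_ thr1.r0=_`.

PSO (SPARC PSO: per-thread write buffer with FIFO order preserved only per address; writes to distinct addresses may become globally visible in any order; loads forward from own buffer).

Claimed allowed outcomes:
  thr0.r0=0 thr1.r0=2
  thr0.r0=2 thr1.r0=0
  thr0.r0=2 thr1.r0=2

missing: thr0.r0=0 thr1.r0=0

outcome vector order: (thr0.r0,thr1.r0)
under PSO → <0 0>; <0 2>; <2 0>; <2 2>
PSO∖claimed = {<0 0>}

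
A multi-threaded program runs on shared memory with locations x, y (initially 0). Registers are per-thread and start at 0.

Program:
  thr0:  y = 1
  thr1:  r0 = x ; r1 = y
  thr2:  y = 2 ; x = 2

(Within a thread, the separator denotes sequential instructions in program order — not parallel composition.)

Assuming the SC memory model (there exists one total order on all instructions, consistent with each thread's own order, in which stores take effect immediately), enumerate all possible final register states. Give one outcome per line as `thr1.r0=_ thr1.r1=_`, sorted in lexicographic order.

thr1.r0=0 thr1.r1=0
thr1.r0=0 thr1.r1=1
thr1.r0=0 thr1.r1=2
thr1.r0=2 thr1.r1=1
thr1.r0=2 thr1.r1=2

outcome vector order: (thr1.r0,thr1.r1)
|SC outcomes| = 5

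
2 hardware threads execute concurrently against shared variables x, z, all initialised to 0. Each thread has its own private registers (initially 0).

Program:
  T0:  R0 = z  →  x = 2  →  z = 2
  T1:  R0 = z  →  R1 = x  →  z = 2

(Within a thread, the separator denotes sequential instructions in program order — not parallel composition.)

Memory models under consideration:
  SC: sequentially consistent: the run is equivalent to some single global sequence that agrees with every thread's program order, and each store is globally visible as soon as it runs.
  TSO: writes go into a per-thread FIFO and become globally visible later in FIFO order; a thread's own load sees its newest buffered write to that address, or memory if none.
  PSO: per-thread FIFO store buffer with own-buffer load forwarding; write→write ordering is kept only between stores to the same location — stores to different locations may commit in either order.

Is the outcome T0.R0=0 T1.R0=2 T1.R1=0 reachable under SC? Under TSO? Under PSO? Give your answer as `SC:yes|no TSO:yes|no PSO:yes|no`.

SC:no TSO:no PSO:yes

outcome vector order: (T0.R0,T1.R0,T1.R1)
SC (4): 000 002 022 200
TSO (4): 000 002 022 200
PSO (5): 000 002 020 022 200
target 020 ∈ {PSO}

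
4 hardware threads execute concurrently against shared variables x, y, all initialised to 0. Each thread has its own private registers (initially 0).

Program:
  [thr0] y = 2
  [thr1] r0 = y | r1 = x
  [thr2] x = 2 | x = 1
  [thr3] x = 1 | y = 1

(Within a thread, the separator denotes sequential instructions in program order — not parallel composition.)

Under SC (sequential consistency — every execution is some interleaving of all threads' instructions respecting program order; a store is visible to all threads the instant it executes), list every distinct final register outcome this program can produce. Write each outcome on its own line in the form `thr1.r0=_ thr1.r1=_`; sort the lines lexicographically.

thr1.r0=0 thr1.r1=0
thr1.r0=0 thr1.r1=1
thr1.r0=0 thr1.r1=2
thr1.r0=1 thr1.r1=1
thr1.r0=1 thr1.r1=2
thr1.r0=2 thr1.r1=0
thr1.r0=2 thr1.r1=1
thr1.r0=2 thr1.r1=2

outcome vector order: (thr1.r0,thr1.r1)
|SC outcomes| = 8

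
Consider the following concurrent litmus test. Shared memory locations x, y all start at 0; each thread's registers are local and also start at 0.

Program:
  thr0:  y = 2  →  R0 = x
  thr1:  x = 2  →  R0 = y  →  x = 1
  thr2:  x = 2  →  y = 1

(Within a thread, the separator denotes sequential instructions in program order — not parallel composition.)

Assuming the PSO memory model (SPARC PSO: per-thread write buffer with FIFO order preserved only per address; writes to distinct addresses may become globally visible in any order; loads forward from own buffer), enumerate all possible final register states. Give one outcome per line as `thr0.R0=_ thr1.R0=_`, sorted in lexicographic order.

outcome vector order: (thr0.R0,thr1.R0)
|PSO outcomes| = 9

thr0.R0=0 thr1.R0=0
thr0.R0=0 thr1.R0=1
thr0.R0=0 thr1.R0=2
thr0.R0=1 thr1.R0=0
thr0.R0=1 thr1.R0=1
thr0.R0=1 thr1.R0=2
thr0.R0=2 thr1.R0=0
thr0.R0=2 thr1.R0=1
thr0.R0=2 thr1.R0=2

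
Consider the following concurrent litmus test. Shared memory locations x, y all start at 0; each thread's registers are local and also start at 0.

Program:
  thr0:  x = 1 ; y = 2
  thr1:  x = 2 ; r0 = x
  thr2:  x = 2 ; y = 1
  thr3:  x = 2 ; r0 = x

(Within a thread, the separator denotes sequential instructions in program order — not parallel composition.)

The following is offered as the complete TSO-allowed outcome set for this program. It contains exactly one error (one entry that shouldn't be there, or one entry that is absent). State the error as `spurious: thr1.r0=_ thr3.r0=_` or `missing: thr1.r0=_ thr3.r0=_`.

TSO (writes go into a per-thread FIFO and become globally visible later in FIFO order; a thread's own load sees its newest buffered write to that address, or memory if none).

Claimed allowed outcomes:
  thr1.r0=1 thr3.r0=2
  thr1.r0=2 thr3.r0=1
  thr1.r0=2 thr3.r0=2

missing: thr1.r0=1 thr3.r0=1

outcome vector order: (thr1.r0,thr3.r0)
TSO (4): 1/1; 1/2; 2/1; 2/2
TSO∖claimed = {1/1}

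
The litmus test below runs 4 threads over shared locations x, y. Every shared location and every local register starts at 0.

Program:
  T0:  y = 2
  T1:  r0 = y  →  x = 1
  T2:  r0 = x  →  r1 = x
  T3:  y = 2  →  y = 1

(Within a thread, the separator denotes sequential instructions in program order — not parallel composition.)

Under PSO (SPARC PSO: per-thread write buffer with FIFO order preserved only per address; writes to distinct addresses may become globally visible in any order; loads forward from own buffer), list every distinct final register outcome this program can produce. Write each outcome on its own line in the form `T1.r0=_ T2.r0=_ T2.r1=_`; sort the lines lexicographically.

outcome vector order: (T1.r0,T2.r0,T2.r1)
|PSO outcomes| = 9

T1.r0=0 T2.r0=0 T2.r1=0
T1.r0=0 T2.r0=0 T2.r1=1
T1.r0=0 T2.r0=1 T2.r1=1
T1.r0=1 T2.r0=0 T2.r1=0
T1.r0=1 T2.r0=0 T2.r1=1
T1.r0=1 T2.r0=1 T2.r1=1
T1.r0=2 T2.r0=0 T2.r1=0
T1.r0=2 T2.r0=0 T2.r1=1
T1.r0=2 T2.r0=1 T2.r1=1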